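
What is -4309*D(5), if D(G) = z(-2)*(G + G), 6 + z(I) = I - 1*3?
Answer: 473990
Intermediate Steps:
z(I) = -9 + I (z(I) = -6 + (I - 1*3) = -6 + (I - 3) = -6 + (-3 + I) = -9 + I)
D(G) = -22*G (D(G) = (-9 - 2)*(G + G) = -22*G)
-4309*D(5) = -(-94798)*5 = -4309*(-110) = 473990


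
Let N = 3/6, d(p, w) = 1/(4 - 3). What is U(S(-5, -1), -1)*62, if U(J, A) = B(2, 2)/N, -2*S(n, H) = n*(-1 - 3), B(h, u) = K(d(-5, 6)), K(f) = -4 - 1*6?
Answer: -1240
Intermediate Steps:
d(p, w) = 1 (d(p, w) = 1/1 = 1)
K(f) = -10 (K(f) = -4 - 6 = -10)
N = 1/2 (N = 3*(1/6) = 1/2 ≈ 0.50000)
B(h, u) = -10
S(n, H) = 2*n (S(n, H) = -n*(-1 - 3)/2 = -n*(-4)/2 = -(-2)*n = 2*n)
U(J, A) = -20 (U(J, A) = -10/1/2 = -10*2 = -20)
U(S(-5, -1), -1)*62 = -20*62 = -1240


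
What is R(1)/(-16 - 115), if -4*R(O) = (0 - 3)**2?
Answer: 9/524 ≈ 0.017176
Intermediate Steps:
R(O) = -9/4 (R(O) = -(0 - 3)**2/4 = -1/4*(-3)**2 = -1/4*9 = -9/4)
R(1)/(-16 - 115) = -9/(4*(-16 - 115)) = -9/4/(-131) = -9/4*(-1/131) = 9/524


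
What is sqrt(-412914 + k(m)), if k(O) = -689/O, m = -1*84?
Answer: I*sqrt(728365827)/42 ≈ 642.58*I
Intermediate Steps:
m = -84
sqrt(-412914 + k(m)) = sqrt(-412914 - 689/(-84)) = sqrt(-412914 - 689*(-1/84)) = sqrt(-412914 + 689/84) = sqrt(-34684087/84) = I*sqrt(728365827)/42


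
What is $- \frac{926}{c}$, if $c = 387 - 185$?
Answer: $- \frac{463}{101} \approx -4.5842$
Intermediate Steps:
$c = 202$ ($c = 387 - 185 = 202$)
$- \frac{926}{c} = - \frac{926}{202} = \left(-926\right) \frac{1}{202} = - \frac{463}{101}$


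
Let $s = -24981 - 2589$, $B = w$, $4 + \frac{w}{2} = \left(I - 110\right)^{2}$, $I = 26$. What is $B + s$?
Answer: $-13466$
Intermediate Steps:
$w = 14104$ ($w = -8 + 2 \left(26 - 110\right)^{2} = -8 + 2 \left(-84\right)^{2} = -8 + 2 \cdot 7056 = -8 + 14112 = 14104$)
$B = 14104$
$s = -27570$ ($s = -24981 - 2589 = -27570$)
$B + s = 14104 - 27570 = -13466$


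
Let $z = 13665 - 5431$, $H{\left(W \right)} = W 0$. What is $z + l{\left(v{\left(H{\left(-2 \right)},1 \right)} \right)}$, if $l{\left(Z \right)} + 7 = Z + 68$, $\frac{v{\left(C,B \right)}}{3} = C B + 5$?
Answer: $8310$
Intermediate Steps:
$H{\left(W \right)} = 0$
$v{\left(C,B \right)} = 15 + 3 B C$ ($v{\left(C,B \right)} = 3 \left(C B + 5\right) = 3 \left(B C + 5\right) = 3 \left(5 + B C\right) = 15 + 3 B C$)
$z = 8234$ ($z = 13665 - 5431 = 8234$)
$l{\left(Z \right)} = 61 + Z$ ($l{\left(Z \right)} = -7 + \left(Z + 68\right) = -7 + \left(68 + Z\right) = 61 + Z$)
$z + l{\left(v{\left(H{\left(-2 \right)},1 \right)} \right)} = 8234 + \left(61 + \left(15 + 3 \cdot 1 \cdot 0\right)\right) = 8234 + \left(61 + \left(15 + 0\right)\right) = 8234 + \left(61 + 15\right) = 8234 + 76 = 8310$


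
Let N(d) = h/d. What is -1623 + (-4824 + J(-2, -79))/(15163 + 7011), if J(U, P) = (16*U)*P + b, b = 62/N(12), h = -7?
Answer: -125967815/77609 ≈ -1623.1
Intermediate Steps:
N(d) = -7/d
b = -744/7 (b = 62/((-7/12)) = 62/((-7*1/12)) = 62/(-7/12) = 62*(-12/7) = -744/7 ≈ -106.29)
J(U, P) = -744/7 + 16*P*U (J(U, P) = (16*U)*P - 744/7 = 16*P*U - 744/7 = -744/7 + 16*P*U)
-1623 + (-4824 + J(-2, -79))/(15163 + 7011) = -1623 + (-4824 + (-744/7 + 16*(-79)*(-2)))/(15163 + 7011) = -1623 + (-4824 + (-744/7 + 2528))/22174 = -1623 + (-4824 + 16952/7)*(1/22174) = -1623 - 16816/7*1/22174 = -1623 - 8408/77609 = -125967815/77609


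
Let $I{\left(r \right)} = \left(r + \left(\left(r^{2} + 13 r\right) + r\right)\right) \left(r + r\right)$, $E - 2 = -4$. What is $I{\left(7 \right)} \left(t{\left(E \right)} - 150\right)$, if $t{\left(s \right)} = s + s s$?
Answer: $-319088$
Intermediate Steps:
$E = -2$ ($E = 2 - 4 = -2$)
$I{\left(r \right)} = 2 r \left(r^{2} + 15 r\right)$ ($I{\left(r \right)} = \left(r + \left(r^{2} + 14 r\right)\right) 2 r = \left(r^{2} + 15 r\right) 2 r = 2 r \left(r^{2} + 15 r\right)$)
$t{\left(s \right)} = s + s^{2}$
$I{\left(7 \right)} \left(t{\left(E \right)} - 150\right) = 2 \cdot 7^{2} \left(15 + 7\right) \left(- 2 \left(1 - 2\right) - 150\right) = 2 \cdot 49 \cdot 22 \left(\left(-2\right) \left(-1\right) - 150\right) = 2156 \left(2 - 150\right) = 2156 \left(-148\right) = -319088$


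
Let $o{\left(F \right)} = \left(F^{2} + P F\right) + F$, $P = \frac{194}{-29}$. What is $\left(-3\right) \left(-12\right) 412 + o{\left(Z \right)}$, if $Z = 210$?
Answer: $\frac{1674378}{29} \approx 57737.0$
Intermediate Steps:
$P = - \frac{194}{29}$ ($P = 194 \left(- \frac{1}{29}\right) = - \frac{194}{29} \approx -6.6897$)
$o{\left(F \right)} = F^{2} - \frac{165 F}{29}$ ($o{\left(F \right)} = \left(F^{2} - \frac{194 F}{29}\right) + F = F^{2} - \frac{165 F}{29}$)
$\left(-3\right) \left(-12\right) 412 + o{\left(Z \right)} = \left(-3\right) \left(-12\right) 412 + \frac{1}{29} \cdot 210 \left(-165 + 29 \cdot 210\right) = 36 \cdot 412 + \frac{1}{29} \cdot 210 \left(-165 + 6090\right) = 14832 + \frac{1}{29} \cdot 210 \cdot 5925 = 14832 + \frac{1244250}{29} = \frac{1674378}{29}$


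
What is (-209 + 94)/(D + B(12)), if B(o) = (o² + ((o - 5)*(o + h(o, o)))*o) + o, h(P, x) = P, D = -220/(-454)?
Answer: -26105/493154 ≈ -0.052935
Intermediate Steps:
D = 110/227 (D = -220*(-1/454) = 110/227 ≈ 0.48458)
B(o) = o + o² + 2*o²*(-5 + o) (B(o) = (o² + ((o - 5)*(o + o))*o) + o = (o² + ((-5 + o)*(2*o))*o) + o = (o² + (2*o*(-5 + o))*o) + o = (o² + 2*o²*(-5 + o)) + o = o + o² + 2*o²*(-5 + o))
(-209 + 94)/(D + B(12)) = (-209 + 94)/(110/227 + 12*(1 - 9*12 + 2*12²)) = -115/(110/227 + 12*(1 - 108 + 2*144)) = -115/(110/227 + 12*(1 - 108 + 288)) = -115/(110/227 + 12*181) = -115/(110/227 + 2172) = -115/493154/227 = -115*227/493154 = -26105/493154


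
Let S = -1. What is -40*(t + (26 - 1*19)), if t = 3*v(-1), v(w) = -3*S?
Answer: -640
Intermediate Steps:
v(w) = 3 (v(w) = -3*(-1) = 3)
t = 9 (t = 3*3 = 9)
-40*(t + (26 - 1*19)) = -40*(9 + (26 - 1*19)) = -40*(9 + (26 - 19)) = -40*(9 + 7) = -40*16 = -640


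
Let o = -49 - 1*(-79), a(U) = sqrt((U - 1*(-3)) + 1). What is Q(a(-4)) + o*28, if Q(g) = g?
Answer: 840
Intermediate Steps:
a(U) = sqrt(4 + U) (a(U) = sqrt((U + 3) + 1) = sqrt((3 + U) + 1) = sqrt(4 + U))
o = 30 (o = -49 + 79 = 30)
Q(a(-4)) + o*28 = sqrt(4 - 4) + 30*28 = sqrt(0) + 840 = 0 + 840 = 840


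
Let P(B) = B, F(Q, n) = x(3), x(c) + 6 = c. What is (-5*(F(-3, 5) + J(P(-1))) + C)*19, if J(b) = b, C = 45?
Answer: 1235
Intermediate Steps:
x(c) = -6 + c
F(Q, n) = -3 (F(Q, n) = -6 + 3 = -3)
(-5*(F(-3, 5) + J(P(-1))) + C)*19 = (-5*(-3 - 1) + 45)*19 = (-5*(-4) + 45)*19 = (20 + 45)*19 = 65*19 = 1235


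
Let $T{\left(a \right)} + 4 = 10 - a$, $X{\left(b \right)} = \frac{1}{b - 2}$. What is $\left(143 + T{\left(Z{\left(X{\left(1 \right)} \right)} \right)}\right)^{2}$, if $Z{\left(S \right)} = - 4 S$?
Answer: $21025$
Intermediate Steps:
$X{\left(b \right)} = \frac{1}{-2 + b}$
$T{\left(a \right)} = 6 - a$ ($T{\left(a \right)} = -4 - \left(-10 + a\right) = 6 - a$)
$\left(143 + T{\left(Z{\left(X{\left(1 \right)} \right)} \right)}\right)^{2} = \left(143 + \left(6 - - \frac{4}{-2 + 1}\right)\right)^{2} = \left(143 + \left(6 - - \frac{4}{-1}\right)\right)^{2} = \left(143 + \left(6 - \left(-4\right) \left(-1\right)\right)\right)^{2} = \left(143 + \left(6 - 4\right)\right)^{2} = \left(143 + 2\right)^{2} = 145^{2} = 21025$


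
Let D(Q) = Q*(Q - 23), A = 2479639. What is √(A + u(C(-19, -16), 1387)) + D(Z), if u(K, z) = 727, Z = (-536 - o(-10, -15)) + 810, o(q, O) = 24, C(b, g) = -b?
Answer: 56750 + √2480366 ≈ 58325.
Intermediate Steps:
Z = 250 (Z = (-536 - 1*24) + 810 = (-536 - 24) + 810 = -560 + 810 = 250)
D(Q) = Q*(-23 + Q)
√(A + u(C(-19, -16), 1387)) + D(Z) = √(2479639 + 727) + 250*(-23 + 250) = √2480366 + 250*227 = √2480366 + 56750 = 56750 + √2480366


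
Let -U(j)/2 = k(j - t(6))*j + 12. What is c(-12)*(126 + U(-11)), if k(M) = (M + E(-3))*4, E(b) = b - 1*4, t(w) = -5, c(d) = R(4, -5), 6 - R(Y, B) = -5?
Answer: -11462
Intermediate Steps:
R(Y, B) = 11 (R(Y, B) = 6 - 1*(-5) = 6 + 5 = 11)
c(d) = 11
E(b) = -4 + b (E(b) = b - 4 = -4 + b)
k(M) = -28 + 4*M (k(M) = (M + (-4 - 3))*4 = (M - 7)*4 = (-7 + M)*4 = -28 + 4*M)
U(j) = -24 - 2*j*(-8 + 4*j) (U(j) = -2*((-28 + 4*(j - 1*(-5)))*j + 12) = -2*((-28 + 4*(j + 5))*j + 12) = -2*((-28 + 4*(5 + j))*j + 12) = -2*((-28 + (20 + 4*j))*j + 12) = -2*((-8 + 4*j)*j + 12) = -2*(j*(-8 + 4*j) + 12) = -2*(12 + j*(-8 + 4*j)) = -24 - 2*j*(-8 + 4*j))
c(-12)*(126 + U(-11)) = 11*(126 + (-24 - 8*(-11)*(-2 - 11))) = 11*(126 + (-24 - 8*(-11)*(-13))) = 11*(126 + (-24 - 1144)) = 11*(126 - 1168) = 11*(-1042) = -11462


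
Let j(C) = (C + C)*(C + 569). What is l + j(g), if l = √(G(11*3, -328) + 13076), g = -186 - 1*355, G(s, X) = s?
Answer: -30296 + √13109 ≈ -30182.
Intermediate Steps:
g = -541 (g = -186 - 355 = -541)
j(C) = 2*C*(569 + C) (j(C) = (2*C)*(569 + C) = 2*C*(569 + C))
l = √13109 (l = √(11*3 + 13076) = √(33 + 13076) = √13109 ≈ 114.49)
l + j(g) = √13109 + 2*(-541)*(569 - 541) = √13109 + 2*(-541)*28 = √13109 - 30296 = -30296 + √13109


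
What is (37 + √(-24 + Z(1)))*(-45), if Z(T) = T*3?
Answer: -1665 - 45*I*√21 ≈ -1665.0 - 206.22*I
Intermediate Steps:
Z(T) = 3*T
(37 + √(-24 + Z(1)))*(-45) = (37 + √(-24 + 3*1))*(-45) = (37 + √(-24 + 3))*(-45) = (37 + √(-21))*(-45) = (37 + I*√21)*(-45) = -1665 - 45*I*√21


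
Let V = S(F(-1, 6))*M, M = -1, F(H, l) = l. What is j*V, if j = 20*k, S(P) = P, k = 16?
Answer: -1920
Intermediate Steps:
j = 320 (j = 20*16 = 320)
V = -6 (V = 6*(-1) = -6)
j*V = 320*(-6) = -1920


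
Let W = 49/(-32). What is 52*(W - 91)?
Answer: -38493/8 ≈ -4811.6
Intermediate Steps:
W = -49/32 (W = 49*(-1/32) = -49/32 ≈ -1.5313)
52*(W - 91) = 52*(-49/32 - 91) = 52*(-2961/32) = -38493/8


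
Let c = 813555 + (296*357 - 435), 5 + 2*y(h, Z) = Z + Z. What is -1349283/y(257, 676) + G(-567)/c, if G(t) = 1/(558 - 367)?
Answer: -157856460927535/78794683128 ≈ -2003.4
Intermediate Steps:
y(h, Z) = -5/2 + Z (y(h, Z) = -5/2 + (Z + Z)/2 = -5/2 + (2*Z)/2 = -5/2 + Z)
c = 918792 (c = 813555 + (105672 - 435) = 813555 + 105237 = 918792)
G(t) = 1/191
-1349283/y(257, 676) + G(-567)/c = -1349283/(-5/2 + 676) + (1/191)/918792 = -1349283/1347/2 + (1/191)*(1/918792) = -1349283*2/1347 + 1/175489272 = -899522/449 + 1/175489272 = -157856460927535/78794683128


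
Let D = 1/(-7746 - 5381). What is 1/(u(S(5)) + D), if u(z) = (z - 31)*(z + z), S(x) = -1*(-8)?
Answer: -13127/4830737 ≈ -0.0027174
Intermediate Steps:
S(x) = 8
u(z) = 2*z*(-31 + z) (u(z) = (-31 + z)*(2*z) = 2*z*(-31 + z))
D = -1/13127 (D = 1/(-13127) = -1/13127 ≈ -7.6179e-5)
1/(u(S(5)) + D) = 1/(2*8*(-31 + 8) - 1/13127) = 1/(2*8*(-23) - 1/13127) = 1/(-368 - 1/13127) = 1/(-4830737/13127) = -13127/4830737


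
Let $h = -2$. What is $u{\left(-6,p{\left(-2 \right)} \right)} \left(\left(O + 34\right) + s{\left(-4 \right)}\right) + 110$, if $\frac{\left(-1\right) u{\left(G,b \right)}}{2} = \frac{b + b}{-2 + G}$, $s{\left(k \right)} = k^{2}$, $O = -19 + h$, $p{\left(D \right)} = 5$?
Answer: $\frac{365}{2} \approx 182.5$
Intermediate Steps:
$O = -21$ ($O = -19 - 2 = -21$)
$u{\left(G,b \right)} = - \frac{4 b}{-2 + G}$ ($u{\left(G,b \right)} = - 2 \frac{b + b}{-2 + G} = - 2 \frac{2 b}{-2 + G} = - \frac{4 b}{-2 + G}$)
$u{\left(-6,p{\left(-2 \right)} \right)} \left(\left(O + 34\right) + s{\left(-4 \right)}\right) + 110 = \left(-4\right) 5 \frac{1}{-2 - 6} \left(\left(-21 + 34\right) + \left(-4\right)^{2}\right) + 110 = \left(-4\right) 5 \frac{1}{-8} \left(13 + 16\right) + 110 = \left(-4\right) 5 \left(- \frac{1}{8}\right) 29 + 110 = \frac{5}{2} \cdot 29 + 110 = \frac{145}{2} + 110 = \frac{365}{2}$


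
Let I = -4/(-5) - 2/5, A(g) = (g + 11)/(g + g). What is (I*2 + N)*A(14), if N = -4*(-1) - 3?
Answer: 45/28 ≈ 1.6071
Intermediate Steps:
A(g) = (11 + g)/(2*g) (A(g) = (11 + g)/((2*g)) = (11 + g)*(1/(2*g)) = (11 + g)/(2*g))
I = 2/5 (I = -4*(-1/5) - 2*1/5 = 4/5 - 2/5 = 2/5 ≈ 0.40000)
N = 1 (N = 4 - 3 = 1)
(I*2 + N)*A(14) = ((2/5)*2 + 1)*((1/2)*(11 + 14)/14) = (4/5 + 1)*((1/2)*(1/14)*25) = (9/5)*(25/28) = 45/28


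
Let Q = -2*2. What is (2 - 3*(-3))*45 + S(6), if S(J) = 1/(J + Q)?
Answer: 991/2 ≈ 495.50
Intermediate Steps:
Q = -4
S(J) = 1/(-4 + J) (S(J) = 1/(J - 4) = 1/(-4 + J))
(2 - 3*(-3))*45 + S(6) = (2 - 3*(-3))*45 + 1/(-4 + 6) = (2 + 9)*45 + 1/2 = 11*45 + 1/2 = 495 + 1/2 = 991/2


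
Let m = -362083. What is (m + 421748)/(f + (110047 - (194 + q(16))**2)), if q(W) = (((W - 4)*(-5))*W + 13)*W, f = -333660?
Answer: -59665/223965377 ≈ -0.00026640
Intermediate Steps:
q(W) = W*(13 + W*(20 - 5*W)) (q(W) = (((-4 + W)*(-5))*W + 13)*W = ((20 - 5*W)*W + 13)*W = (W*(20 - 5*W) + 13)*W = (13 + W*(20 - 5*W))*W = W*(13 + W*(20 - 5*W)))
(m + 421748)/(f + (110047 - (194 + q(16))**2)) = (-362083 + 421748)/(-333660 + (110047 - (194 + 16*(13 - 5*16**2 + 20*16))**2)) = 59665/(-333660 + (110047 - (194 + 16*(13 - 5*256 + 320))**2)) = 59665/(-333660 + (110047 - (194 + 16*(13 - 1280 + 320))**2)) = 59665/(-333660 + (110047 - (194 + 16*(-947))**2)) = 59665/(-333660 + (110047 - (194 - 15152)**2)) = 59665/(-333660 + (110047 - 1*(-14958)**2)) = 59665/(-333660 + (110047 - 1*223741764)) = 59665/(-333660 + (110047 - 223741764)) = 59665/(-333660 - 223631717) = 59665/(-223965377) = 59665*(-1/223965377) = -59665/223965377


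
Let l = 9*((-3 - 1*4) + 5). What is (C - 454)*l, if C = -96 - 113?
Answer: 11934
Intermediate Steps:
C = -209
l = -18 (l = 9*((-3 - 4) + 5) = 9*(-7 + 5) = 9*(-2) = -18)
(C - 454)*l = (-209 - 454)*(-18) = -663*(-18) = 11934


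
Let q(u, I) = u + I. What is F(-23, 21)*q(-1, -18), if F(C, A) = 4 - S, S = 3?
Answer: -19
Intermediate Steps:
q(u, I) = I + u
F(C, A) = 1 (F(C, A) = 4 - 1*3 = 4 - 3 = 1)
F(-23, 21)*q(-1, -18) = 1*(-18 - 1) = 1*(-19) = -19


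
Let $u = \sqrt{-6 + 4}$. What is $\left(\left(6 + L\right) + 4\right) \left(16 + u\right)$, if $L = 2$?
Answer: $192 + 12 i \sqrt{2} \approx 192.0 + 16.971 i$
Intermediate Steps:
$u = i \sqrt{2}$ ($u = \sqrt{-2} = i \sqrt{2} \approx 1.4142 i$)
$\left(\left(6 + L\right) + 4\right) \left(16 + u\right) = \left(\left(6 + 2\right) + 4\right) \left(16 + i \sqrt{2}\right) = \left(8 + 4\right) \left(16 + i \sqrt{2}\right) = 12 \left(16 + i \sqrt{2}\right) = 192 + 12 i \sqrt{2}$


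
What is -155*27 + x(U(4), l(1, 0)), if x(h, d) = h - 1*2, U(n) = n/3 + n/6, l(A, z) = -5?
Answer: -4185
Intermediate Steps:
U(n) = n/2 (U(n) = n*(⅓) + n*(⅙) = n/3 + n/6 = n/2)
x(h, d) = -2 + h (x(h, d) = h - 2 = -2 + h)
-155*27 + x(U(4), l(1, 0)) = -155*27 + (-2 + (½)*4) = -4185 + (-2 + 2) = -4185 + 0 = -4185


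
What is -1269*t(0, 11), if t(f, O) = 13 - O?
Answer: -2538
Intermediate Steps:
-1269*t(0, 11) = -1269*(13 - 1*11) = -1269*(13 - 11) = -1269*2 = -2538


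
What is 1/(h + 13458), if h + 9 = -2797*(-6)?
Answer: 1/30231 ≈ 3.3079e-5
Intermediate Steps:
h = 16773 (h = -9 - 2797*(-6) = -9 + 16782 = 16773)
1/(h + 13458) = 1/(16773 + 13458) = 1/30231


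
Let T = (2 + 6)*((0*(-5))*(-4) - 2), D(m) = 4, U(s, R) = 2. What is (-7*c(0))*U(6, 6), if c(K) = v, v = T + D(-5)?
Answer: 168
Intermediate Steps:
T = -16 (T = 8*(0*(-4) - 2) = 8*(0 - 2) = 8*(-2) = -16)
v = -12 (v = -16 + 4 = -12)
c(K) = -12
(-7*c(0))*U(6, 6) = -7*(-12)*2 = 84*2 = 168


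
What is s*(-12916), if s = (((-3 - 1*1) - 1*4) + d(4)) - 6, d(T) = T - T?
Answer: 180824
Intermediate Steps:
d(T) = 0
s = -14 (s = (((-3 - 1*1) - 1*4) + 0) - 6 = (((-3 - 1) - 4) + 0) - 6 = ((-4 - 4) + 0) - 6 = (-8 + 0) - 6 = -8 - 6 = -14)
s*(-12916) = -14*(-12916) = 180824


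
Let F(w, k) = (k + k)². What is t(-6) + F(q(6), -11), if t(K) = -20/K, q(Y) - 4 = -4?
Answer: 1462/3 ≈ 487.33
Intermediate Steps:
q(Y) = 0 (q(Y) = 4 - 4 = 0)
F(w, k) = 4*k² (F(w, k) = (2*k)² = 4*k²)
t(-6) + F(q(6), -11) = -20/(-6) + 4*(-11)² = -20*(-⅙) + 4*121 = 10/3 + 484 = 1462/3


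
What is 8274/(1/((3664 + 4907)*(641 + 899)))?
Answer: 109211339160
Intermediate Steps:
8274/(1/((3664 + 4907)*(641 + 899))) = 8274/(1/(8571*1540)) = 8274/(1/13199340) = 8274*13199340 = 109211339160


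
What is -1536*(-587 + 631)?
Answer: -67584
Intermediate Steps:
-1536*(-587 + 631) = -1536*44 = -67584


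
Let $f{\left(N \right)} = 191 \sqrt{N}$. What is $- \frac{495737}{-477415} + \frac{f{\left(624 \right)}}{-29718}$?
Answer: $\frac{495737}{477415} - \frac{382 \sqrt{39}}{14859} \approx 0.87783$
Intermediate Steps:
$- \frac{495737}{-477415} + \frac{f{\left(624 \right)}}{-29718} = - \frac{495737}{-477415} + \frac{191 \sqrt{624}}{-29718} = \left(-495737\right) \left(- \frac{1}{477415}\right) + 191 \cdot 4 \sqrt{39} \left(- \frac{1}{29718}\right) = \frac{495737}{477415} + 764 \sqrt{39} \left(- \frac{1}{29718}\right) = \frac{495737}{477415} - \frac{382 \sqrt{39}}{14859}$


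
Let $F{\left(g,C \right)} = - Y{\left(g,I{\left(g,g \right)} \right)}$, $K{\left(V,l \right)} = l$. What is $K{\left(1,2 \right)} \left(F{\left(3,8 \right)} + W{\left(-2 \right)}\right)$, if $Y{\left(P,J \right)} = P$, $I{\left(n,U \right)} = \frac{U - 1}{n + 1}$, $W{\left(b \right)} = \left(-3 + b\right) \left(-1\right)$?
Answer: $4$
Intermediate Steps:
$W{\left(b \right)} = 3 - b$
$I{\left(n,U \right)} = \frac{-1 + U}{1 + n}$
$F{\left(g,C \right)} = - g$
$K{\left(1,2 \right)} \left(F{\left(3,8 \right)} + W{\left(-2 \right)}\right) = 2 \left(\left(-1\right) 3 + \left(3 - -2\right)\right) = 2 \left(-3 + \left(3 + 2\right)\right) = 2 \left(-3 + 5\right) = 2 \cdot 2 = 4$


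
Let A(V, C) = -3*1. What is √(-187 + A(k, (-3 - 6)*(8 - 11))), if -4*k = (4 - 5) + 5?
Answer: I*√190 ≈ 13.784*I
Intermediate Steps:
k = -1 (k = -((4 - 5) + 5)/4 = -(-1 + 5)/4 = -¼*4 = -1)
A(V, C) = -3
√(-187 + A(k, (-3 - 6)*(8 - 11))) = √(-187 - 3) = √(-190) = I*√190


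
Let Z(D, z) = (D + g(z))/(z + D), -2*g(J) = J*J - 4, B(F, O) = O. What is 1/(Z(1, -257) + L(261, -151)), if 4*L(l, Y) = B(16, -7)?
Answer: 512/65147 ≈ 0.0078592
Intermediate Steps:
g(J) = 2 - J²/2 (g(J) = -(J*J - 4)/2 = -(J² - 4)/2 = -(-4 + J²)/2 = 2 - J²/2)
L(l, Y) = -7/4 (L(l, Y) = (¼)*(-7) = -7/4)
Z(D, z) = (2 + D - z²/2)/(D + z) (Z(D, z) = (D + (2 - z²/2))/(z + D) = (2 + D - z²/2)/(D + z))
1/(Z(1, -257) + L(261, -151)) = 1/((2 + 1 - ½*(-257)²)/(1 - 257) - 7/4) = 1/((2 + 1 - ½*66049)/(-256) - 7/4) = 1/(-(2 + 1 - 66049/2)/256 - 7/4) = 1/(-1/256*(-66043/2) - 7/4) = 1/(66043/512 - 7/4) = 1/(65147/512) = 512/65147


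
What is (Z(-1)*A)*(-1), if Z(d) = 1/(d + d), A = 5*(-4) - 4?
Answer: -12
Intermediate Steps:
A = -24 (A = -20 - 4 = -24)
Z(d) = 1/(2*d)
(Z(-1)*A)*(-1) = (((1/2)/(-1))*(-24))*(-1) = (((1/2)*(-1))*(-24))*(-1) = -1/2*(-24)*(-1) = 12*(-1) = -12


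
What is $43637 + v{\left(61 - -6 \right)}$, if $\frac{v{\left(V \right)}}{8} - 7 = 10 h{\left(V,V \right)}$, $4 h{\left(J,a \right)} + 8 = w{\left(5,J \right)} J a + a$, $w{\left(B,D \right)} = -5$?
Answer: $-404027$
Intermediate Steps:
$h{\left(J,a \right)} = -2 + \frac{a}{4} - \frac{5 J a}{4}$ ($h{\left(J,a \right)} = -2 + \frac{- 5 J a + a}{4} = -2 + \frac{a - 5 J a}{4} = -2 - \left(- \frac{a}{4} + \frac{5 J a}{4}\right) = -2 + \frac{a}{4} - \frac{5 J a}{4}$)
$v{\left(V \right)} = -104 - 100 V^{2} + 20 V$ ($v{\left(V \right)} = 56 + 8 \cdot 10 \left(-2 + \frac{V}{4} - \frac{5 V V}{4}\right) = 56 + 8 \cdot 10 \left(-2 + \frac{V}{4} - \frac{5 V^{2}}{4}\right) = 56 + 8 \cdot 10 \left(-2 - \frac{5 V^{2}}{4} + \frac{V}{4}\right) = 56 + 8 \left(-20 - \frac{25 V^{2}}{2} + \frac{5 V}{2}\right) = 56 - \left(160 - 20 V + 100 V^{2}\right) = -104 - 100 V^{2} + 20 V$)
$43637 + v{\left(61 - -6 \right)} = 43637 - \left(104 - 20 \left(61 - -6\right) + 100 \left(61 - -6\right)^{2}\right) = 43637 - \left(104 - 20 \left(61 + 6\right) + 100 \left(61 + 6\right)^{2}\right) = 43637 - \left(-1236 + 448900\right) = 43637 - 447664 = -404027$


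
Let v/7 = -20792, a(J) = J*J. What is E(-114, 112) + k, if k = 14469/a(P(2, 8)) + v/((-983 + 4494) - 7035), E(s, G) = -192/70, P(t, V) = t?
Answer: 450907351/123340 ≈ 3655.8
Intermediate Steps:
a(J) = J**2
v = -145544 (v = 7*(-20792) = -145544)
E(s, G) = -96/35 (E(s, G) = -192*1/70 = -96/35)
k = 12892733/3524 (k = 14469/(2**2) - 145544/((-983 + 4494) - 7035) = 14469/4 - 145544/(3511 - 7035) = 14469*(1/4) - 145544/(-3524) = 14469/4 - 145544*(-1/3524) = 14469/4 + 36386/881 = 12892733/3524 ≈ 3658.6)
E(-114, 112) + k = -96/35 + 12892733/3524 = 450907351/123340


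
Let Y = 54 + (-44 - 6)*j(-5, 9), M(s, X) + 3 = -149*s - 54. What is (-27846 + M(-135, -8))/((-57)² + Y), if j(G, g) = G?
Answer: -708/323 ≈ -2.1920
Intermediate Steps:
M(s, X) = -57 - 149*s (M(s, X) = -3 + (-149*s - 54) = -3 + (-54 - 149*s) = -57 - 149*s)
Y = 304 (Y = 54 + (-44 - 6)*(-5) = 54 - 50*(-5) = 54 + 250 = 304)
(-27846 + M(-135, -8))/((-57)² + Y) = (-27846 + (-57 - 149*(-135)))/((-57)² + 304) = (-27846 + (-57 + 20115))/(3249 + 304) = (-27846 + 20058)/3553 = -7788*1/3553 = -708/323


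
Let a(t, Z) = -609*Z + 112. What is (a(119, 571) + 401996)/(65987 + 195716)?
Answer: 54369/261703 ≈ 0.20775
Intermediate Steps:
a(t, Z) = 112 - 609*Z
(a(119, 571) + 401996)/(65987 + 195716) = ((112 - 609*571) + 401996)/(65987 + 195716) = ((112 - 347739) + 401996)/261703 = (-347627 + 401996)*(1/261703) = 54369*(1/261703) = 54369/261703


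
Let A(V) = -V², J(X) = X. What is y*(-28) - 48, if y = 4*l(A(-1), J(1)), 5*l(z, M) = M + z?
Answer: -48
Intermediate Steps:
l(z, M) = M/5 + z/5 (l(z, M) = (M + z)/5 = M/5 + z/5)
y = 0 (y = 4*((⅕)*1 + (-1*(-1)²)/5) = 4*(⅕ + (-1*1)/5) = 4*(⅕ + (⅕)*(-1)) = 4*(⅕ - ⅕) = 4*0 = 0)
y*(-28) - 48 = 0*(-28) - 48 = 0 - 48 = -48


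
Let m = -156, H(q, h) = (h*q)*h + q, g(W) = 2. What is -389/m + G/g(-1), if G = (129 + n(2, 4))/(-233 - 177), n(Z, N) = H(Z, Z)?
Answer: 18581/7995 ≈ 2.3241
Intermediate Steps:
H(q, h) = q + q*h² (H(q, h) = q*h² + q = q + q*h²)
n(Z, N) = Z*(1 + Z²)
G = -139/410 (G = (129 + (2 + 2³))/(-233 - 177) = (129 + (2 + 8))/(-410) = (129 + 10)*(-1/410) = 139*(-1/410) = -139/410 ≈ -0.33902)
-389/m + G/g(-1) = -389/(-156) - 139/410/2 = -389*(-1/156) - 139/410*½ = 389/156 - 139/820 = 18581/7995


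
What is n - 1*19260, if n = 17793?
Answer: -1467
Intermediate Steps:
n - 1*19260 = 17793 - 1*19260 = 17793 - 19260 = -1467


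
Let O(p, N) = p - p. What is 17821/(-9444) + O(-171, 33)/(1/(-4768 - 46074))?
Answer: -17821/9444 ≈ -1.8870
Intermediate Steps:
O(p, N) = 0
17821/(-9444) + O(-171, 33)/(1/(-4768 - 46074)) = 17821/(-9444) + 0/(1/(-4768 - 46074)) = 17821*(-1/9444) + 0/(1/(-50842)) = -17821/9444 + 0/(-1/50842) = -17821/9444 + 0*(-50842) = -17821/9444 + 0 = -17821/9444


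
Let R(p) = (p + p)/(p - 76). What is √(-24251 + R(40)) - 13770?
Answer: -13770 + I*√218279/3 ≈ -13770.0 + 155.73*I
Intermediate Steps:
R(p) = 2*p/(-76 + p) (R(p) = (2*p)/(-76 + p) = 2*p/(-76 + p))
√(-24251 + R(40)) - 13770 = √(-24251 + 2*40/(-76 + 40)) - 13770 = √(-24251 + 2*40/(-36)) - 13770 = √(-24251 + 2*40*(-1/36)) - 13770 = √(-24251 - 20/9) - 13770 = √(-218279/9) - 13770 = I*√218279/3 - 13770 = -13770 + I*√218279/3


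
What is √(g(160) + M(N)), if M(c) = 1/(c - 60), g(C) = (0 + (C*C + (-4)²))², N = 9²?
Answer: √289375140117/21 ≈ 25616.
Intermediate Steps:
N = 81
g(C) = (16 + C²)² (g(C) = (0 + (C² + 16))² = (0 + (16 + C²))² = (16 + C²)²)
M(c) = 1/(-60 + c)
√(g(160) + M(N)) = √((16 + 160²)² + 1/(-60 + 81)) = √((16 + 25600)² + 1/21) = √(25616² + 1/21) = √(656179456 + 1/21) = √(13779768577/21) = √289375140117/21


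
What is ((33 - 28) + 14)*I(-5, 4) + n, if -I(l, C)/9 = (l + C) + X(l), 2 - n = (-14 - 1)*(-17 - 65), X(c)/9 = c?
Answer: 6638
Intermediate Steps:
X(c) = 9*c
n = -1228 (n = 2 - (-14 - 1)*(-17 - 65) = 2 - (-15)*(-82) = 2 - 1*1230 = 2 - 1230 = -1228)
I(l, C) = -90*l - 9*C (I(l, C) = -9*((l + C) + 9*l) = -9*((C + l) + 9*l) = -9*(C + 10*l) = -90*l - 9*C)
((33 - 28) + 14)*I(-5, 4) + n = ((33 - 28) + 14)*(-90*(-5) - 9*4) - 1228 = (5 + 14)*(450 - 36) - 1228 = 19*414 - 1228 = 7866 - 1228 = 6638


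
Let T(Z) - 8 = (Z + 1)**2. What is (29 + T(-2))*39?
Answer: 1482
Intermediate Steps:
T(Z) = 8 + (1 + Z)**2 (T(Z) = 8 + (Z + 1)**2 = 8 + (1 + Z)**2)
(29 + T(-2))*39 = (29 + (8 + (1 - 2)**2))*39 = (29 + (8 + (-1)**2))*39 = (29 + (8 + 1))*39 = (29 + 9)*39 = 38*39 = 1482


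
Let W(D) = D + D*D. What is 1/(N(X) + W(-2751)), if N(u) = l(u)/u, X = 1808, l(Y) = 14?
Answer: 904/6838986007 ≈ 1.3218e-7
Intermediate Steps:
W(D) = D + D²
N(u) = 14/u
1/(N(X) + W(-2751)) = 1/(14/1808 - 2751*(1 - 2751)) = 1/(14*(1/1808) - 2751*(-2750)) = 1/(7/904 + 7565250) = 1/(6838986007/904) = 904/6838986007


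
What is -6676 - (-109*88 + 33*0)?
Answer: 2916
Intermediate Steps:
-6676 - (-109*88 + 33*0) = -6676 - (-9592 + 0) = -6676 - 1*(-9592) = -6676 + 9592 = 2916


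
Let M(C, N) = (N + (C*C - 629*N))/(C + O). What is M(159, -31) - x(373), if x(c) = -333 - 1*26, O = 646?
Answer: 333744/805 ≈ 414.59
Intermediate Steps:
M(C, N) = (C**2 - 628*N)/(646 + C) (M(C, N) = (N + (C*C - 629*N))/(C + 646) = (N + (C**2 - 629*N))/(646 + C) = (C**2 - 628*N)/(646 + C))
x(c) = -359 (x(c) = -333 - 26 = -359)
M(159, -31) - x(373) = (159**2 - 628*(-31))/(646 + 159) - 1*(-359) = (25281 + 19468)/805 + 359 = (1/805)*44749 + 359 = 44749/805 + 359 = 333744/805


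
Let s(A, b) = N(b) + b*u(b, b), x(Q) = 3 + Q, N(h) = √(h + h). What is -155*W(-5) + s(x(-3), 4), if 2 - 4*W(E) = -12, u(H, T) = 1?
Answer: -1077/2 + 2*√2 ≈ -535.67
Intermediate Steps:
N(h) = √2*√h (N(h) = √(2*h) = √2*√h)
s(A, b) = b + √2*√b (s(A, b) = √2*√b + b*1 = √2*√b + b = b + √2*√b)
W(E) = 7/2 (W(E) = ½ - ¼*(-12) = ½ + 3 = 7/2)
-155*W(-5) + s(x(-3), 4) = -155*7/2 + (4 + √2*√4) = -1085/2 + (4 + √2*2) = -1085/2 + (4 + 2*√2) = -1077/2 + 2*√2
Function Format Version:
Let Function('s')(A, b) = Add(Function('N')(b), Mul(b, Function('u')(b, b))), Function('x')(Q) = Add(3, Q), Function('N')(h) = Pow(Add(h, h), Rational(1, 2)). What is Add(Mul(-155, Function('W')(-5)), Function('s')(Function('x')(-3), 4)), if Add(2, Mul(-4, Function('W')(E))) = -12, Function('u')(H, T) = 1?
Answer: Add(Rational(-1077, 2), Mul(2, Pow(2, Rational(1, 2)))) ≈ -535.67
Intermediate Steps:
Function('N')(h) = Mul(Pow(2, Rational(1, 2)), Pow(h, Rational(1, 2))) (Function('N')(h) = Pow(Mul(2, h), Rational(1, 2)) = Mul(Pow(2, Rational(1, 2)), Pow(h, Rational(1, 2))))
Function('s')(A, b) = Add(b, Mul(Pow(2, Rational(1, 2)), Pow(b, Rational(1, 2)))) (Function('s')(A, b) = Add(Mul(Pow(2, Rational(1, 2)), Pow(b, Rational(1, 2))), Mul(b, 1)) = Add(Mul(Pow(2, Rational(1, 2)), Pow(b, Rational(1, 2))), b) = Add(b, Mul(Pow(2, Rational(1, 2)), Pow(b, Rational(1, 2)))))
Function('W')(E) = Rational(7, 2) (Function('W')(E) = Add(Rational(1, 2), Mul(Rational(-1, 4), -12)) = Add(Rational(1, 2), 3) = Rational(7, 2))
Add(Mul(-155, Function('W')(-5)), Function('s')(Function('x')(-3), 4)) = Add(Mul(-155, Rational(7, 2)), Add(4, Mul(Pow(2, Rational(1, 2)), Pow(4, Rational(1, 2))))) = Add(Rational(-1085, 2), Add(4, Mul(Pow(2, Rational(1, 2)), 2))) = Add(Rational(-1085, 2), Add(4, Mul(2, Pow(2, Rational(1, 2))))) = Add(Rational(-1077, 2), Mul(2, Pow(2, Rational(1, 2))))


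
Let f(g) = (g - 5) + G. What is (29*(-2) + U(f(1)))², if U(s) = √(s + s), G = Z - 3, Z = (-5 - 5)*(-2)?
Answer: (58 - √26)² ≈ 2798.5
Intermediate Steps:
Z = 20 (Z = -10*(-2) = 20)
G = 17 (G = 20 - 3 = 17)
f(g) = 12 + g (f(g) = (g - 5) + 17 = (-5 + g) + 17 = 12 + g)
U(s) = √2*√s (U(s) = √(2*s) = √2*√s)
(29*(-2) + U(f(1)))² = (29*(-2) + √2*√(12 + 1))² = (-58 + √2*√13)² = (-58 + √26)²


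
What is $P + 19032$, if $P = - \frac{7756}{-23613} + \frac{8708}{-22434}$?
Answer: $\frac{1680311110574}{88289007} \approx 19032.0$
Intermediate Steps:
$P = - \frac{5270650}{88289007}$ ($P = \left(-7756\right) \left(- \frac{1}{23613}\right) + 8708 \left(- \frac{1}{22434}\right) = \frac{7756}{23613} - \frac{4354}{11217} = - \frac{5270650}{88289007} \approx -0.059698$)
$P + 19032 = - \frac{5270650}{88289007} + 19032 = \frac{1680311110574}{88289007}$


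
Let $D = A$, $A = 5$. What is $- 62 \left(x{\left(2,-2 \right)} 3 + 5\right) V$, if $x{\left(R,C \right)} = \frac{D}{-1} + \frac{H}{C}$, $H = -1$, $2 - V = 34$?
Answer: $-16864$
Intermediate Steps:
$V = -32$ ($V = 2 - 34 = -32$)
$D = 5$
$x{\left(R,C \right)} = -5 - \frac{1}{C}$ ($x{\left(R,C \right)} = \frac{5}{-1} - \frac{1}{C} = 5 \left(-1\right) - \frac{1}{C} = -5 - \frac{1}{C}$)
$- 62 \left(x{\left(2,-2 \right)} 3 + 5\right) V = - 62 \left(\left(-5 - \frac{1}{-2}\right) 3 + 5\right) \left(-32\right) = - 62 \left(\left(-5 - - \frac{1}{2}\right) 3 + 5\right) \left(-32\right) = - 62 \left(\left(-5 + \frac{1}{2}\right) 3 + 5\right) \left(-32\right) = - 62 \left(\left(- \frac{9}{2}\right) 3 + 5\right) \left(-32\right) = - 62 \left(- \frac{27}{2} + 5\right) \left(-32\right) = \left(-62\right) \left(- \frac{17}{2}\right) \left(-32\right) = 527 \left(-32\right) = -16864$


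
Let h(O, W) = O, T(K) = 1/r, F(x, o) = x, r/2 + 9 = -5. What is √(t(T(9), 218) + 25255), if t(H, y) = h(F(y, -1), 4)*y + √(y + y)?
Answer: √(72779 + 2*√109) ≈ 269.81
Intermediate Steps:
r = -28 (r = -18 + 2*(-5) = -18 - 10 = -28)
T(K) = -1/28 (T(K) = 1/(-28) = -1/28)
t(H, y) = y² + √2*√y (t(H, y) = y*y + √(y + y) = y² + √(2*y) = y² + √2*√y)
√(t(T(9), 218) + 25255) = √((218² + √2*√218) + 25255) = √((47524 + 2*√109) + 25255) = √(72779 + 2*√109)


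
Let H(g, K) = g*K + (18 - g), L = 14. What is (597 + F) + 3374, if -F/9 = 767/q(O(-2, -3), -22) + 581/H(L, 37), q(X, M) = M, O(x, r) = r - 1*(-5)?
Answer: 1363647/319 ≈ 4274.8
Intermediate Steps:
O(x, r) = 5 + r (O(x, r) = r + 5 = 5 + r)
H(g, K) = 18 - g + K*g (H(g, K) = K*g + (18 - g) = 18 - g + K*g)
F = 96898/319 (F = -9*(767/(-22) + 581/(18 - 1*14 + 37*14)) = -9*(767*(-1/22) + 581/(18 - 14 + 518)) = -9*(-767/22 + 581/522) = -9*(-96898/2871) = 96898/319 ≈ 303.76)
(597 + F) + 3374 = (597 + 96898/319) + 3374 = 287341/319 + 3374 = 1363647/319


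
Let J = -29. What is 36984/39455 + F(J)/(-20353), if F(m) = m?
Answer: 753879547/803027615 ≈ 0.93880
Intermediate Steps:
36984/39455 + F(J)/(-20353) = 36984/39455 - 29/(-20353) = 36984*(1/39455) - 29*(-1/20353) = 36984/39455 + 29/20353 = 753879547/803027615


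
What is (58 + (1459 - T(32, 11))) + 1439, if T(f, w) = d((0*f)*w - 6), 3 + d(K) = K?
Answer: 2965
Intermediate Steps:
d(K) = -3 + K
T(f, w) = -9 (T(f, w) = -3 + ((0*f)*w - 6) = -3 + (0*w - 6) = -3 + (0 - 6) = -3 - 6 = -9)
(58 + (1459 - T(32, 11))) + 1439 = (58 + (1459 - 1*(-9))) + 1439 = (58 + (1459 + 9)) + 1439 = (58 + 1468) + 1439 = 1526 + 1439 = 2965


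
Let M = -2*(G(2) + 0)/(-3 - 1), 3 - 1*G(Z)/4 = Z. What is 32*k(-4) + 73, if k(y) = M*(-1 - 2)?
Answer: -119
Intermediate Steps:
G(Z) = 12 - 4*Z
M = 2 (M = -2*((12 - 4*2) + 0)/(-3 - 1) = -2*(-1/1) = -2/((-4*¼)) = -2/(-1) = -2*(-1) = 2)
k(y) = -6 (k(y) = 2*(-1 - 2) = 2*(-3) = -6)
32*k(-4) + 73 = 32*(-6) + 73 = -192 + 73 = -119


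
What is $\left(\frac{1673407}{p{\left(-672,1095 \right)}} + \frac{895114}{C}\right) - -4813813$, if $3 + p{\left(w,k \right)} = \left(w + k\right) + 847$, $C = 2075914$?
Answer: $\frac{6332342141916165}{1315091519} \approx 4.8151 \cdot 10^{6}$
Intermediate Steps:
$p{\left(w,k \right)} = 844 + k + w$ ($p{\left(w,k \right)} = -3 + \left(\left(w + k\right) + 847\right) = -3 + \left(\left(k + w\right) + 847\right) = -3 + \left(847 + k + w\right) = 844 + k + w$)
$\left(\frac{1673407}{p{\left(-672,1095 \right)}} + \frac{895114}{C}\right) - -4813813 = \left(\frac{1673407}{844 + 1095 - 672} + \frac{895114}{2075914}\right) - -4813813 = \left(\frac{1673407}{1267} + 895114 \cdot \frac{1}{2075914}\right) + 4813813 = \left(1673407 \cdot \frac{1}{1267} + \frac{447557}{1037957}\right) + 4813813 = \left(\frac{1673407}{1267} + \frac{447557}{1037957}\right) + 4813813 = \frac{1737491564218}{1315091519} + 4813813 = \frac{6332342141916165}{1315091519}$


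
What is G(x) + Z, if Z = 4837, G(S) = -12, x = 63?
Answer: 4825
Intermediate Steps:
G(x) + Z = -12 + 4837 = 4825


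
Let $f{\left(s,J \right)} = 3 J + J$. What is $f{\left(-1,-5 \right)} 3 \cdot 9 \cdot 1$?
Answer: $-540$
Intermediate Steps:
$f{\left(s,J \right)} = 4 J$
$f{\left(-1,-5 \right)} 3 \cdot 9 \cdot 1 = 4 \left(-5\right) 3 \cdot 9 \cdot 1 = \left(-20\right) 27 \cdot 1 = \left(-540\right) 1 = -540$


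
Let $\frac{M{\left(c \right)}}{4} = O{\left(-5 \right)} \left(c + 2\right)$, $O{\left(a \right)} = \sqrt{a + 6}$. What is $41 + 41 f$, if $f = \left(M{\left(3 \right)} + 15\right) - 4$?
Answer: $1312$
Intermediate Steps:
$O{\left(a \right)} = \sqrt{6 + a}$
$M{\left(c \right)} = 8 + 4 c$ ($M{\left(c \right)} = 4 \sqrt{6 - 5} \left(c + 2\right) = 4 \sqrt{1} \left(2 + c\right) = 4 \cdot 1 \left(2 + c\right) = 4 \left(2 + c\right) = 8 + 4 c$)
$f = 31$ ($f = \left(\left(8 + 4 \cdot 3\right) + 15\right) - 4 = \left(\left(8 + 12\right) + 15\right) - 4 = \left(20 + 15\right) - 4 = 35 - 4 = 31$)
$41 + 41 f = 41 + 41 \cdot 31 = 41 + 1271 = 1312$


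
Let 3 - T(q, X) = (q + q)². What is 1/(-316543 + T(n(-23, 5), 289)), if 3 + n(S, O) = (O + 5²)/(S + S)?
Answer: -529/167477884 ≈ -3.1586e-6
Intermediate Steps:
n(S, O) = -3 + (25 + O)/(2*S) (n(S, O) = -3 + (O + 5²)/(S + S) = -3 + (O + 25)/((2*S)) = -3 + (25 + O)*(1/(2*S)) = -3 + (25 + O)/(2*S))
T(q, X) = 3 - 4*q² (T(q, X) = 3 - (q + q)² = 3 - (2*q)² = 3 - 4*q²)
1/(-316543 + T(n(-23, 5), 289)) = 1/(-316543 + (3 - 4*(25 + 5 - 6*(-23))²/2116)) = 1/(-316543 + (3 - 4*(25 + 5 + 138)²/2116)) = 1/(-316543 + (3 - 4*((½)*(-1/23)*168)²)) = 1/(-316543 + (3 - 4*(-84/23)²)) = 1/(-316543 + (3 - 4*7056/529)) = 1/(-316543 + (3 - 28224/529)) = 1/(-316543 - 26637/529) = 1/(-167477884/529) = -529/167477884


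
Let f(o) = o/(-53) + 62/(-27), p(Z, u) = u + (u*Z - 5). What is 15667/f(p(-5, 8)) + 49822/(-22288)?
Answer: -249899623145/25486328 ≈ -9805.3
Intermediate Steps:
p(Z, u) = -5 + u + Z*u (p(Z, u) = u + (Z*u - 5) = u + (-5 + Z*u) = -5 + u + Z*u)
f(o) = -62/27 - o/53 (f(o) = o*(-1/53) + 62*(-1/27) = -o/53 - 62/27 = -62/27 - o/53)
15667/f(p(-5, 8)) + 49822/(-22288) = 15667/(-62/27 - (-5 + 8 - 5*8)/53) + 49822/(-22288) = 15667/(-62/27 - (-5 + 8 - 40)/53) + 49822*(-1/22288) = 15667/(-62/27 - 1/53*(-37)) - 24911/11144 = 15667/(-62/27 + 37/53) - 24911/11144 = 15667/(-2287/1431) - 24911/11144 = 15667*(-1431/2287) - 24911/11144 = -22419477/2287 - 24911/11144 = -249899623145/25486328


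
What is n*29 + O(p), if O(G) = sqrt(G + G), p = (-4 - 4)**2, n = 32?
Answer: 928 + 8*sqrt(2) ≈ 939.31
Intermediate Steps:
p = 64 (p = (-8)**2 = 64)
O(G) = sqrt(2)*sqrt(G) (O(G) = sqrt(2*G) = sqrt(2)*sqrt(G))
n*29 + O(p) = 32*29 + sqrt(2)*sqrt(64) = 928 + sqrt(2)*8 = 928 + 8*sqrt(2)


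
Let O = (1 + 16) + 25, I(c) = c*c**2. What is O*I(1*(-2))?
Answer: -336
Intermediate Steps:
I(c) = c**3
O = 42 (O = 17 + 25 = 42)
O*I(1*(-2)) = 42*(1*(-2))**3 = 42*(-2)**3 = 42*(-8) = -336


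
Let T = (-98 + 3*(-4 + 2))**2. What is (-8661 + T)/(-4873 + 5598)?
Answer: 431/145 ≈ 2.9724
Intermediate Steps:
T = 10816 (T = (-98 + 3*(-2))**2 = (-98 - 6)**2 = (-104)**2 = 10816)
(-8661 + T)/(-4873 + 5598) = (-8661 + 10816)/(-4873 + 5598) = 2155/725 = 2155*(1/725) = 431/145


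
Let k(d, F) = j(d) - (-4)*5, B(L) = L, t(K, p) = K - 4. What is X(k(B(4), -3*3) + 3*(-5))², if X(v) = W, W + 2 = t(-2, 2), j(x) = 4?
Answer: 64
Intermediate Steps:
t(K, p) = -4 + K
k(d, F) = 24 (k(d, F) = 4 - (-4)*5 = 4 - 4*(-5) = 4 + 20 = 24)
W = -8 (W = -2 + (-4 - 2) = -2 - 6 = -8)
X(v) = -8
X(k(B(4), -3*3) + 3*(-5))² = (-8)² = 64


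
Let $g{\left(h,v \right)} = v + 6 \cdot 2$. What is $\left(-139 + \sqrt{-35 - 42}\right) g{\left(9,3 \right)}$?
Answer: $-2085 + 15 i \sqrt{77} \approx -2085.0 + 131.62 i$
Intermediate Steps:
$g{\left(h,v \right)} = 12 + v$ ($g{\left(h,v \right)} = v + 12 = 12 + v$)
$\left(-139 + \sqrt{-35 - 42}\right) g{\left(9,3 \right)} = \left(-139 + \sqrt{-35 - 42}\right) \left(12 + 3\right) = \left(-139 + \sqrt{-77}\right) 15 = \left(-139 + i \sqrt{77}\right) 15 = -2085 + 15 i \sqrt{77}$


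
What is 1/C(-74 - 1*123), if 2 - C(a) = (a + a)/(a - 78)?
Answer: 275/156 ≈ 1.7628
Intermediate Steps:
C(a) = 2 - 2*a/(-78 + a) (C(a) = 2 - (a + a)/(a - 78) = 2 - 2*a/(-78 + a))
1/C(-74 - 1*123) = 1/(-156/(-78 + (-74 - 1*123))) = 1/(-156/(-78 + (-74 - 123))) = 1/(-156/(-78 - 197)) = 1/(-156/(-275)) = 1/(-156*(-1/275)) = 1/(156/275) = 275/156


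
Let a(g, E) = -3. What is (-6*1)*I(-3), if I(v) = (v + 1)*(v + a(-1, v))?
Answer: -72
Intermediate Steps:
I(v) = (1 + v)*(-3 + v) (I(v) = (v + 1)*(v - 3) = (1 + v)*(-3 + v))
(-6*1)*I(-3) = (-6*1)*(-3 + (-3)² - 2*(-3)) = -6*(-3 + 9 + 6) = -6*12 = -72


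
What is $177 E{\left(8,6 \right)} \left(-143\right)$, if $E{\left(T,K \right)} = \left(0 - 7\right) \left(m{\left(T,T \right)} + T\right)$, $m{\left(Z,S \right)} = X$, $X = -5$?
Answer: $531531$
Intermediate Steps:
$m{\left(Z,S \right)} = -5$
$E{\left(T,K \right)} = 35 - 7 T$ ($E{\left(T,K \right)} = \left(0 - 7\right) \left(-5 + T\right) = - 7 \left(-5 + T\right) = 35 - 7 T$)
$177 E{\left(8,6 \right)} \left(-143\right) = 177 \left(35 - 56\right) \left(-143\right) = 177 \left(-21\right) \left(-143\right) = \left(-3717\right) \left(-143\right) = 531531$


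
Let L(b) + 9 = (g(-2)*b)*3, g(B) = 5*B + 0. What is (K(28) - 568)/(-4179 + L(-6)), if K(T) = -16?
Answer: 73/501 ≈ 0.14571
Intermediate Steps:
g(B) = 5*B
L(b) = -9 - 30*b (L(b) = -9 + ((5*(-2))*b)*3 = -9 - 10*b*3 = -9 - 30*b)
(K(28) - 568)/(-4179 + L(-6)) = (-16 - 568)/(-4179 + (-9 - 30*(-6))) = -584/(-4179 + (-9 + 180)) = -584/(-4179 + 171) = -584/(-4008) = -584*(-1/4008) = 73/501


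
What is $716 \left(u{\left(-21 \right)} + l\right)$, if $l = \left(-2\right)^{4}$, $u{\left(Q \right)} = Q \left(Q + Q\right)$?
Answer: $642968$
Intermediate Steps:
$u{\left(Q \right)} = 2 Q^{2}$ ($u{\left(Q \right)} = Q 2 Q = 2 Q^{2}$)
$l = 16$
$716 \left(u{\left(-21 \right)} + l\right) = 716 \left(2 \left(-21\right)^{2} + 16\right) = 716 \left(2 \cdot 441 + 16\right) = 716 \left(882 + 16\right) = 716 \cdot 898 = 642968$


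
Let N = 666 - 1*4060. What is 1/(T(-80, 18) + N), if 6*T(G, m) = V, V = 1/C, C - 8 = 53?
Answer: -366/1242203 ≈ -0.00029464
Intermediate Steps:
C = 61 (C = 8 + 53 = 61)
V = 1/61 ≈ 0.016393
T(G, m) = 1/366 (T(G, m) = (1/6)*(1/61) = 1/366)
N = -3394 (N = 666 - 4060 = -3394)
1/(T(-80, 18) + N) = 1/(1/366 - 3394) = 1/(-1242203/366) = -366/1242203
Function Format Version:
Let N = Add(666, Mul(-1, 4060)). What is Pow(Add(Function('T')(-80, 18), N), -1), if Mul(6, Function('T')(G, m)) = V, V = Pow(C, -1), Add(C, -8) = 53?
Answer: Rational(-366, 1242203) ≈ -0.00029464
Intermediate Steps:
C = 61 (C = Add(8, 53) = 61)
V = Rational(1, 61) (V = Pow(61, -1) = Rational(1, 61) ≈ 0.016393)
Function('T')(G, m) = Rational(1, 366) (Function('T')(G, m) = Mul(Rational(1, 6), Rational(1, 61)) = Rational(1, 366))
N = -3394 (N = Add(666, -4060) = -3394)
Pow(Add(Function('T')(-80, 18), N), -1) = Pow(Add(Rational(1, 366), -3394), -1) = Pow(Rational(-1242203, 366), -1) = Rational(-366, 1242203)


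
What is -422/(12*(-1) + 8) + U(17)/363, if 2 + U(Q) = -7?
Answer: 25525/242 ≈ 105.48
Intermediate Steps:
U(Q) = -9 (U(Q) = -2 - 7 = -9)
-422/(12*(-1) + 8) + U(17)/363 = -422/(12*(-1) + 8) - 9/363 = -422/(-12 + 8) - 9*1/363 = -422/(-4) - 3/121 = -422*(-¼) - 3/121 = 211/2 - 3/121 = 25525/242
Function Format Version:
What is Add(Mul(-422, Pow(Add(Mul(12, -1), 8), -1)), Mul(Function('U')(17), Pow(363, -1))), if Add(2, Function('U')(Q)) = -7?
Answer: Rational(25525, 242) ≈ 105.48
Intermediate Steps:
Function('U')(Q) = -9 (Function('U')(Q) = Add(-2, -7) = -9)
Add(Mul(-422, Pow(Add(Mul(12, -1), 8), -1)), Mul(Function('U')(17), Pow(363, -1))) = Add(Mul(-422, Pow(Add(Mul(12, -1), 8), -1)), Mul(-9, Pow(363, -1))) = Add(Mul(-422, Pow(Add(-12, 8), -1)), Mul(-9, Rational(1, 363))) = Add(Mul(-422, Pow(-4, -1)), Rational(-3, 121)) = Add(Mul(-422, Rational(-1, 4)), Rational(-3, 121)) = Add(Rational(211, 2), Rational(-3, 121)) = Rational(25525, 242)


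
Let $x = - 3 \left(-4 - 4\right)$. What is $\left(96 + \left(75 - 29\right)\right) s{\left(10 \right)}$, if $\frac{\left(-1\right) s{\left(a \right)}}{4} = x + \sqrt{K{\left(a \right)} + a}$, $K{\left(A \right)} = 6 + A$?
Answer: $-13632 - 568 \sqrt{26} \approx -16528.0$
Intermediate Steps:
$x = 24$ ($x = \left(-3\right) \left(-8\right) = 24$)
$s{\left(a \right)} = -96 - 4 \sqrt{6 + 2 a}$ ($s{\left(a \right)} = - 4 \left(24 + \sqrt{\left(6 + a\right) + a}\right) = - 4 \left(24 + \sqrt{6 + 2 a}\right) = -96 - 4 \sqrt{6 + 2 a}$)
$\left(96 + \left(75 - 29\right)\right) s{\left(10 \right)} = \left(96 + \left(75 - 29\right)\right) \left(-96 - 4 \sqrt{6 + 2 \cdot 10}\right) = \left(96 + 46\right) \left(-96 - 4 \sqrt{6 + 20}\right) = 142 \left(-96 - 4 \sqrt{26}\right) = -13632 - 568 \sqrt{26}$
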